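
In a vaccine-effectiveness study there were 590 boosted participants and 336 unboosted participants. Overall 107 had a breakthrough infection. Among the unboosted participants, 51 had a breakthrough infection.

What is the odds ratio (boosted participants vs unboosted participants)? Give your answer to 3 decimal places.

boosted participants with the outcome: 107 − 51 = 56
boosted participants without the outcome: 590 − 56 = 534
unboosted participants without the outcome: 336 − 51 = 285
odds, boosted participants = 56/534 = 0.1049
odds, unboosted participants = 51/285 = 0.1789
OR = 0.1049 / 0.1789 = 0.586

0.586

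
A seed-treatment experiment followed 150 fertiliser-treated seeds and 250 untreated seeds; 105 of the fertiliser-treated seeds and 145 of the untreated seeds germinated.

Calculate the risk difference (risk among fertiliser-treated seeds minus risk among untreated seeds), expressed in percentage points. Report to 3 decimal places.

12.000

risk, fertiliser-treated seeds = 105/150 = 0.7000
risk, untreated seeds = 145/250 = 0.5800
risk difference = 0.7000 − 0.5800 = 0.1200 → 12.000 percentage points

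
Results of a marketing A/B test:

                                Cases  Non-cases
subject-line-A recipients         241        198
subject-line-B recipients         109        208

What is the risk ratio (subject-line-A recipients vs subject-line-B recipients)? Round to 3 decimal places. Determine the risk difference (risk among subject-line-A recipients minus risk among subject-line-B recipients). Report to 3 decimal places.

risk, subject-line-A recipients = 241/439 = 0.5490
risk, subject-line-B recipients = 109/317 = 0.3438
RR = 0.5490 / 0.3438 = 1.597
risk difference = 0.5490 − 0.3438 = 0.205

RR = 1.597; RD = 0.205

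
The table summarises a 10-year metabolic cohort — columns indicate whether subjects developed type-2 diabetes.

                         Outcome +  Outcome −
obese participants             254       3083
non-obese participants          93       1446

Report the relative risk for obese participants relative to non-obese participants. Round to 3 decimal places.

risk, obese participants = 254/3337 = 0.0761
risk, non-obese participants = 93/1539 = 0.0604
RR = 0.0761 / 0.0604 = 1.260

RR ≈ 1.260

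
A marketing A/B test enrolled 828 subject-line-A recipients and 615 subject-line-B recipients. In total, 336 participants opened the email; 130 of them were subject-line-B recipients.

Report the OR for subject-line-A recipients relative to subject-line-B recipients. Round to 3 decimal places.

1.236

subject-line-A recipients with the outcome: 336 − 130 = 206
subject-line-A recipients without the outcome: 828 − 206 = 622
subject-line-B recipients without the outcome: 615 − 130 = 485
odds, subject-line-A recipients = 206/622 = 0.3312
odds, subject-line-B recipients = 130/485 = 0.2680
OR = 0.3312 / 0.2680 = 1.236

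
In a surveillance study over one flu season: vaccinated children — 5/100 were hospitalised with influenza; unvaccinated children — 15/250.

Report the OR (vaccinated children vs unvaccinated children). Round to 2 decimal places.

OR = (5 × 235) / (95 × 15) = 1175/1425 ≈ 0.82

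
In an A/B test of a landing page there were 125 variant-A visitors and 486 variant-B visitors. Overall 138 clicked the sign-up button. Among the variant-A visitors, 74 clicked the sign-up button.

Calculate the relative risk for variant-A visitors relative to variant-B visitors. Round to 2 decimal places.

variant-A visitors without the outcome: 125 − 74 = 51
variant-B visitors with the outcome: 138 − 74 = 64
variant-B visitors without the outcome: 486 − 64 = 422
risk, variant-A visitors = 74/125 = 0.5920
risk, variant-B visitors = 64/486 = 0.1317
RR = 0.5920 / 0.1317 = 4.50

RR = 4.50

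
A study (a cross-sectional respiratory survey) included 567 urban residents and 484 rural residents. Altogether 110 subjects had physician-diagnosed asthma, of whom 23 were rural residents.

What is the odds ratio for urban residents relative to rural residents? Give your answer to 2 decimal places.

urban residents with the outcome: 110 − 23 = 87
urban residents without the outcome: 567 − 87 = 480
rural residents without the outcome: 484 − 23 = 461
OR = (87 × 461) / (480 × 23) = 40107/11040 ≈ 3.63

OR = 3.63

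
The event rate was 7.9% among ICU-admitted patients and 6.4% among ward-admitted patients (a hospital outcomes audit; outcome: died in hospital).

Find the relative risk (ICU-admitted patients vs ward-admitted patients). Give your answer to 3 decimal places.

RR = 0.0790 / 0.0640 = 1.234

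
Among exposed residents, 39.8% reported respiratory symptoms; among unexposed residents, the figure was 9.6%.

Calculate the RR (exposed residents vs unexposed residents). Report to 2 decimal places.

RR = 0.3980 / 0.0960 = 4.15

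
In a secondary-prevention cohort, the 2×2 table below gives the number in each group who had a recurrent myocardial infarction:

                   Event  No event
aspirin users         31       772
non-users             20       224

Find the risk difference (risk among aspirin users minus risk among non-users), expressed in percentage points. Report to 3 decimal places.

-4.336

risk, aspirin users = 31/803 = 0.03861
risk, non-users = 20/244 = 0.08197
risk difference = 0.03861 − 0.08197 = -0.04336 → -4.336 percentage points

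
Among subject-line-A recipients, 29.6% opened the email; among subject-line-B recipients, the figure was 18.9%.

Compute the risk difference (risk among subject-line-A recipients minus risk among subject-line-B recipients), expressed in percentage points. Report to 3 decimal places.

risk difference = 0.2960 − 0.1890 = 0.1070 → 10.700 percentage points

10.700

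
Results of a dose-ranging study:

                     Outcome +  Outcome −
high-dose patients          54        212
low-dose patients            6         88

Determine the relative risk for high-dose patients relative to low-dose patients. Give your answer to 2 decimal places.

3.18

risk, high-dose patients = 54/266 = 0.2030
risk, low-dose patients = 6/94 = 0.0638
RR = 0.2030 / 0.0638 = 3.18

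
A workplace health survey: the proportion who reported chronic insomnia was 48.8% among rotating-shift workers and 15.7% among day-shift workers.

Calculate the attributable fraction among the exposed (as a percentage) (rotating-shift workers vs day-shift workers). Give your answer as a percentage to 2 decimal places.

AR% = (0.4880 − 0.1570) / 0.4880 = 0.6783 → 67.83%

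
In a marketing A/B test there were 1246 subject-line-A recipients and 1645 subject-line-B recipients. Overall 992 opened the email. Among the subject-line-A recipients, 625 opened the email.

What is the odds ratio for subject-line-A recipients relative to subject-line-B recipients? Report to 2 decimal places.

subject-line-A recipients without the outcome: 1246 − 625 = 621
subject-line-B recipients with the outcome: 992 − 625 = 367
subject-line-B recipients without the outcome: 1645 − 367 = 1278
odds, subject-line-A recipients = 625/621 = 1.0064
odds, subject-line-B recipients = 367/1278 = 0.2872
OR = 1.0064 / 0.2872 = 3.50

OR = 3.50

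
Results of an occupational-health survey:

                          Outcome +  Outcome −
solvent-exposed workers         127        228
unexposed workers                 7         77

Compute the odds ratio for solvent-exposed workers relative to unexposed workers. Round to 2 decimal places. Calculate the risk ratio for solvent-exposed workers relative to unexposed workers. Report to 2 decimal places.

OR = (127 × 77) / (228 × 7) = 9779/1596 ≈ 6.13
risk, solvent-exposed workers = 127/355 = 0.3577
risk, unexposed workers = 7/84 = 0.0833
RR = 0.3577 / 0.0833 = 4.29

OR = 6.13; RR = 4.29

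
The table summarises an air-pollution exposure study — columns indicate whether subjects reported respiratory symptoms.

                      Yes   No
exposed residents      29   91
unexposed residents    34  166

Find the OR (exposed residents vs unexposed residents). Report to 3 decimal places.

OR = (29 × 166) / (91 × 34) = 4814/3094 ≈ 1.556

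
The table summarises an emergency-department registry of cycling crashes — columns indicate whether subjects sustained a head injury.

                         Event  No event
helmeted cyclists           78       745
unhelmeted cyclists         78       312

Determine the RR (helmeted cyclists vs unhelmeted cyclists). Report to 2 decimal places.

RR: 0.47

risk, helmeted cyclists = 78/823 = 0.0948
risk, unhelmeted cyclists = 78/390 = 0.2000
RR = 0.0948 / 0.2000 = 0.47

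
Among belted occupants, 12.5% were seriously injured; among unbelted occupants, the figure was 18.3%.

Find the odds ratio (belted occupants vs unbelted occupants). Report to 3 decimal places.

odds, belted occupants = 0.1250/0.8750 = 0.1429
odds, unbelted occupants = 0.1830/0.8170 = 0.2240
OR = 0.1429 / 0.2240 = 0.638

0.638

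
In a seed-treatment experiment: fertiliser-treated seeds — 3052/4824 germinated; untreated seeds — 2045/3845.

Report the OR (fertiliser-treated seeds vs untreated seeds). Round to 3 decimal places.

OR = (3052 × 1800) / (1772 × 2045) = 5493600/3623740 ≈ 1.516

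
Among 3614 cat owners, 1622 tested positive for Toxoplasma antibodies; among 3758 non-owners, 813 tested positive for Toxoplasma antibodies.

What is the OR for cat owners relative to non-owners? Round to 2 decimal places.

OR = 2.95

odds, cat owners = 1622/1992 = 0.8143
odds, non-owners = 813/2945 = 0.2761
OR = 0.8143 / 0.2761 = 2.95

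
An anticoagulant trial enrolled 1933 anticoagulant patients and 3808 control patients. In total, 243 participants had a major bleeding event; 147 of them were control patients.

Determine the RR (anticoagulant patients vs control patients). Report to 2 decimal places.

anticoagulant patients with the outcome: 243 − 147 = 96
anticoagulant patients without the outcome: 1933 − 96 = 1837
control patients without the outcome: 3808 − 147 = 3661
risk, anticoagulant patients = 96/1933 = 0.04966
risk, control patients = 147/3808 = 0.03860
RR = 0.04966 / 0.03860 = 1.29

RR = 1.29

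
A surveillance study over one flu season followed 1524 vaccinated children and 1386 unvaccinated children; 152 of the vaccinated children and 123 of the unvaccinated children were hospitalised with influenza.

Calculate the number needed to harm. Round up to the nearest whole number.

risk, vaccinated children = 152/1524 = 0.099738
risk, unvaccinated children = 123/1386 = 0.088745
absolute risk difference = 0.010993
1 / 0.010993 = 90.967 → round up → 91

91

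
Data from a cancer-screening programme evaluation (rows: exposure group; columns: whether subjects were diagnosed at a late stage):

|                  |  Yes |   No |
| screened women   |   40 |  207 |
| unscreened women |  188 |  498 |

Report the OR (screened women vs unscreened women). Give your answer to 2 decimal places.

odds, screened women = 40/207 = 0.1932
odds, unscreened women = 188/498 = 0.3775
OR = 0.1932 / 0.3775 = 0.51

0.51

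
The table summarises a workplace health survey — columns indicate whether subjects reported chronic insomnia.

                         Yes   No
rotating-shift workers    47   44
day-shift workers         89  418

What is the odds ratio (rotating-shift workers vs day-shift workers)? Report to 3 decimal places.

OR = (47 × 418) / (44 × 89) = 19646/3916 ≈ 5.017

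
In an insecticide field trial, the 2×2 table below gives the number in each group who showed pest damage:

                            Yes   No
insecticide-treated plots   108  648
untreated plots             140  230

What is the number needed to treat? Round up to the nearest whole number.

5

risk, insecticide-treated plots = 108/756 = 0.142857
risk, untreated plots = 140/370 = 0.378378
absolute risk difference = 0.235521
1 / 0.235521 = 4.246 → round up → 5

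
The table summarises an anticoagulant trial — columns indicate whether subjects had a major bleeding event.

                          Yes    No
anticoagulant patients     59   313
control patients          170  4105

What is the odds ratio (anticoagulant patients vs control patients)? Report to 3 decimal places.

OR = (59 × 4105) / (313 × 170) = 242195/53210 ≈ 4.552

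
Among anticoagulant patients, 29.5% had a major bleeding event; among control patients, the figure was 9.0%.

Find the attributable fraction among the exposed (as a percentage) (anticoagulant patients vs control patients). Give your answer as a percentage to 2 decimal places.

AR% = (0.2950 − 0.0900) / 0.2950 = 0.6949 → 69.49%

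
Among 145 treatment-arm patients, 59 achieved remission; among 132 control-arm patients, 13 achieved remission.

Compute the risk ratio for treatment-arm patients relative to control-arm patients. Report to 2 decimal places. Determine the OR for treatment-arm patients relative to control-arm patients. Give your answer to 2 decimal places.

RR = 4.13; OR = 6.28

risk, treatment-arm patients = 59/145 = 0.4069
risk, control-arm patients = 13/132 = 0.0985
RR = 0.4069 / 0.0985 = 4.13
OR = (59 × 119) / (86 × 13) = 7021/1118 ≈ 6.28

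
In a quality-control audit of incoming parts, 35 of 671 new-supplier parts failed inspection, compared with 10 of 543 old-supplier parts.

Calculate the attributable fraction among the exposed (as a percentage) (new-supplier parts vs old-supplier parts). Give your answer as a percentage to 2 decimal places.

risk, new-supplier parts = 35/671 = 0.05216
risk, old-supplier parts = 10/543 = 0.01842
AR% = (0.05216 − 0.01842) / 0.05216 = 0.6469 → 64.69%

AR% ≈ 64.69%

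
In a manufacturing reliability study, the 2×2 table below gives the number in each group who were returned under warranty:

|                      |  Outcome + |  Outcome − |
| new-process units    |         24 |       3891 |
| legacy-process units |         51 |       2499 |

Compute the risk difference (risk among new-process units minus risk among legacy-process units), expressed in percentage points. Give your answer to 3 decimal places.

risk, new-process units = 24/3915 = 0.00613
risk, legacy-process units = 51/2550 = 0.02000
risk difference = 0.00613 − 0.02000 = -0.01387 → -1.387 percentage points

-1.387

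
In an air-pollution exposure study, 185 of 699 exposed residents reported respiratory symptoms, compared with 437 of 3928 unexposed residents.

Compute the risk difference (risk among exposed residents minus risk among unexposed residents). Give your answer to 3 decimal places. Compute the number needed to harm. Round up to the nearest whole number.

risk, exposed residents = 185/699 = 0.2647
risk, unexposed residents = 437/3928 = 0.1113
risk difference = 0.2647 − 0.1113 = 0.153
absolute risk difference = 0.153411
1 / 0.153411 = 6.518 → round up → 7

RD = 0.153; NNH = 7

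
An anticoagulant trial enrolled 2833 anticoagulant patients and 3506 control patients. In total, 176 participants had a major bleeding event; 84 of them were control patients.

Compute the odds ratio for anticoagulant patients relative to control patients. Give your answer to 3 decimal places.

anticoagulant patients with the outcome: 176 − 84 = 92
anticoagulant patients without the outcome: 2833 − 92 = 2741
control patients without the outcome: 3506 − 84 = 3422
OR = (92 × 3422) / (2741 × 84) = 314824/230244 ≈ 1.367

1.367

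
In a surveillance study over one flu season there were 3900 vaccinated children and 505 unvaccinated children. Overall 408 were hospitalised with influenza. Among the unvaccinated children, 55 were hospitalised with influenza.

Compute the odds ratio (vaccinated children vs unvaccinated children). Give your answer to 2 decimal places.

0.81

vaccinated children with the outcome: 408 − 55 = 353
vaccinated children without the outcome: 3900 − 353 = 3547
unvaccinated children without the outcome: 505 − 55 = 450
odds, vaccinated children = 353/3547 = 0.0995
odds, unvaccinated children = 55/450 = 0.1222
OR = 0.0995 / 0.1222 = 0.81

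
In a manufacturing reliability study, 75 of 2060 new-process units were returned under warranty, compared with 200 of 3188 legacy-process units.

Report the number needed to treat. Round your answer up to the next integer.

risk, new-process units = 75/2060 = 0.036408
risk, legacy-process units = 200/3188 = 0.062735
absolute risk difference = 0.026327
1 / 0.026327 = 37.984 → round up → 38

38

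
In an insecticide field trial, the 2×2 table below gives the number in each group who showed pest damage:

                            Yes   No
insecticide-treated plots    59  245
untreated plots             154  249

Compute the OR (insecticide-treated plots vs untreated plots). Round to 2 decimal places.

OR = (59 × 249) / (245 × 154) = 14691/37730 ≈ 0.39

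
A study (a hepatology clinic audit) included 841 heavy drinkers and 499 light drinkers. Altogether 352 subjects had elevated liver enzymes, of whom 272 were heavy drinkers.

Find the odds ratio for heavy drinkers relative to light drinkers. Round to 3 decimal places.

heavy drinkers without the outcome: 841 − 272 = 569
light drinkers with the outcome: 352 − 272 = 80
light drinkers without the outcome: 499 − 80 = 419
OR = (272 × 419) / (569 × 80) = 113968/45520 ≈ 2.504

2.504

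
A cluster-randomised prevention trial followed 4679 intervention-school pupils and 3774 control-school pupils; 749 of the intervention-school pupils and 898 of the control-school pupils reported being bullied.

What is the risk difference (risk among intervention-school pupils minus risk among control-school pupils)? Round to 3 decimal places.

risk, intervention-school pupils = 749/4679 = 0.1601
risk, control-school pupils = 898/3774 = 0.2379
risk difference = 0.1601 − 0.2379 = -0.078

-0.078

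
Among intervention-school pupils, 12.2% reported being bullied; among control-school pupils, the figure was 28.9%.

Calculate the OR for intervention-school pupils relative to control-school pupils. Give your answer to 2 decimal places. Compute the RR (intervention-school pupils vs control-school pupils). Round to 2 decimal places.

odds, intervention-school pupils = 0.1220/0.8780 = 0.1390
odds, control-school pupils = 0.2890/0.7110 = 0.4065
OR = 0.1390 / 0.4065 = 0.34
RR = 0.1220 / 0.2890 = 0.42

OR = 0.34; RR = 0.42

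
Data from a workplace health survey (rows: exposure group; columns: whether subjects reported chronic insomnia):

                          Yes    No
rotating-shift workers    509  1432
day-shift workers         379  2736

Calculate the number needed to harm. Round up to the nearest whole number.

risk, rotating-shift workers = 509/1941 = 0.262236
risk, day-shift workers = 379/3115 = 0.121669
absolute risk difference = 0.140567
1 / 0.140567 = 7.114 → round up → 8

8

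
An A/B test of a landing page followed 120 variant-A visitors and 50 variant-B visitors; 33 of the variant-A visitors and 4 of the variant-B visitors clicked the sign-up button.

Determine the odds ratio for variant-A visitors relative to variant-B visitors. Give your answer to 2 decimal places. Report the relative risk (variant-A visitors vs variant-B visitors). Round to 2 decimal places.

OR = 4.36; RR = 3.44

OR = (33 × 46) / (87 × 4) = 1518/348 ≈ 4.36
risk, variant-A visitors = 33/120 = 0.2750
risk, variant-B visitors = 4/50 = 0.0800
RR = 0.2750 / 0.0800 = 3.44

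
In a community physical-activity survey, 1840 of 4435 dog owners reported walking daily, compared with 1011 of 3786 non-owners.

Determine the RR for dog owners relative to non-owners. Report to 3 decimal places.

RR = 1.554

risk, dog owners = 1840/4435 = 0.4149
risk, non-owners = 1011/3786 = 0.2670
RR = 0.4149 / 0.2670 = 1.554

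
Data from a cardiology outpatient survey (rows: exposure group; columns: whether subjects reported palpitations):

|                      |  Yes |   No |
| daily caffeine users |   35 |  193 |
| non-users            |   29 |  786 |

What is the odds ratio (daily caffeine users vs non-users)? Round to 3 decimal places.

4.915

odds, daily caffeine users = 35/193 = 0.18135
odds, non-users = 29/786 = 0.03690
OR = 0.18135 / 0.03690 = 4.915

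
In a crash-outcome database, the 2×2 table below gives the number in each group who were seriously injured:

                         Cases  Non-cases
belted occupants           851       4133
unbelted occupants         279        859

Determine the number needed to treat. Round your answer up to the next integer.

risk, belted occupants = 851/4984 = 0.170746
risk, unbelted occupants = 279/1138 = 0.245167
absolute risk difference = 0.074421
1 / 0.074421 = 13.437 → round up → 14

14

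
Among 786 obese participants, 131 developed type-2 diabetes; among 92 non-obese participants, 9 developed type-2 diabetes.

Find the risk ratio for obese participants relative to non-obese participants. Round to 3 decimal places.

risk, obese participants = 131/786 = 0.1667
risk, non-obese participants = 9/92 = 0.0978
RR = 0.1667 / 0.0978 = 1.704

RR ≈ 1.704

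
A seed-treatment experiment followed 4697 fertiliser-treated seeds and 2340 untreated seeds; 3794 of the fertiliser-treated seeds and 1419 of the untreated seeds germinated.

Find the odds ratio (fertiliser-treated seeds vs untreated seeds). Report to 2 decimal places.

OR = (3794 × 921) / (903 × 1419) = 3494274/1281357 ≈ 2.73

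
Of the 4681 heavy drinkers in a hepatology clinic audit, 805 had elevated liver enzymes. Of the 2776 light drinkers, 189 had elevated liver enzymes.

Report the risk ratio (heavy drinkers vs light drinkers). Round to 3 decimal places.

risk, heavy drinkers = 805/4681 = 0.1720
risk, light drinkers = 189/2776 = 0.0681
RR = 0.1720 / 0.0681 = 2.526

2.526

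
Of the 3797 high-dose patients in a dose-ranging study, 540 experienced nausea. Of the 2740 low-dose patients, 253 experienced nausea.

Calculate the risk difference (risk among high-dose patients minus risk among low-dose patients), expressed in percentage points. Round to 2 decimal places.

4.99

risk, high-dose patients = 540/3797 = 0.1422
risk, low-dose patients = 253/2740 = 0.0923
risk difference = 0.1422 − 0.0923 = 0.0499 → 4.99 percentage points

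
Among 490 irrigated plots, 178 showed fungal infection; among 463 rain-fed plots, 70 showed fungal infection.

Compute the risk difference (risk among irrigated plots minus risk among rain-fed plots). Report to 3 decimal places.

RD = 0.212

risk, irrigated plots = 178/490 = 0.3633
risk, rain-fed plots = 70/463 = 0.1512
risk difference = 0.3633 − 0.1512 = 0.212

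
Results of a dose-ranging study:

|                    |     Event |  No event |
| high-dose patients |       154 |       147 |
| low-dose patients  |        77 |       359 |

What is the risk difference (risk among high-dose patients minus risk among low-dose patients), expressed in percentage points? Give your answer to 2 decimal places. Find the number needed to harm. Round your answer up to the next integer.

risk, high-dose patients = 154/301 = 0.5116
risk, low-dose patients = 77/436 = 0.1766
risk difference = 0.5116 − 0.1766 = 0.3350 → 33.50 percentage points
absolute risk difference = 0.335022
1 / 0.335022 = 2.985 → round up → 3

RD = 33.50; NNH = 3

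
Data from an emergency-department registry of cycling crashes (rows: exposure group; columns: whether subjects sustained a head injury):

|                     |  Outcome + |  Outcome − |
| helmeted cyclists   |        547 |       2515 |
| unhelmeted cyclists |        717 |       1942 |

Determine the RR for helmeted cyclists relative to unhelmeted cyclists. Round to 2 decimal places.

RR = 0.66

risk, helmeted cyclists = 547/3062 = 0.1786
risk, unhelmeted cyclists = 717/2659 = 0.2697
RR = 0.1786 / 0.2697 = 0.66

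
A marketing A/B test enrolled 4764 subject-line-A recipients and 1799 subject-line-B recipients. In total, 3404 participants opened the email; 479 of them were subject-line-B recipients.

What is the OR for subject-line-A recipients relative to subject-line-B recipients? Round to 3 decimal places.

4.383

subject-line-A recipients with the outcome: 3404 − 479 = 2925
subject-line-A recipients without the outcome: 4764 − 2925 = 1839
subject-line-B recipients without the outcome: 1799 − 479 = 1320
odds, subject-line-A recipients = 2925/1839 = 1.5905
odds, subject-line-B recipients = 479/1320 = 0.3629
OR = 1.5905 / 0.3629 = 4.383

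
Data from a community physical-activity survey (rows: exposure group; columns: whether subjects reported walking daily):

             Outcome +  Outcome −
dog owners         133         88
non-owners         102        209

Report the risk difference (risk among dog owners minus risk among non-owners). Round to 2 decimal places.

risk, dog owners = 133/221 = 0.6018
risk, non-owners = 102/311 = 0.3280
risk difference = 0.6018 − 0.3280 = 0.27

RD: 0.27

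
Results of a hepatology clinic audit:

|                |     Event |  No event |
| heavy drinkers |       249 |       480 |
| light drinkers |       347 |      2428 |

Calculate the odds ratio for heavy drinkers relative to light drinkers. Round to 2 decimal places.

OR = (249 × 2428) / (480 × 347) = 604572/166560 ≈ 3.63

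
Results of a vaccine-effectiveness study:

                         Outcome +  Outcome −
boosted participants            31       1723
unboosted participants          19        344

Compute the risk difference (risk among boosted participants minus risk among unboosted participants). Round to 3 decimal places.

-0.035

risk, boosted participants = 31/1754 = 0.01767
risk, unboosted participants = 19/363 = 0.05234
risk difference = 0.01767 − 0.05234 = -0.035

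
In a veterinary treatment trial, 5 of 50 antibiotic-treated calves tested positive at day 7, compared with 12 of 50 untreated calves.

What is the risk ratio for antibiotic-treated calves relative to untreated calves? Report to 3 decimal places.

0.417

risk, antibiotic-treated calves = 5/50 = 0.1000
risk, untreated calves = 12/50 = 0.2400
RR = 0.1000 / 0.2400 = 0.417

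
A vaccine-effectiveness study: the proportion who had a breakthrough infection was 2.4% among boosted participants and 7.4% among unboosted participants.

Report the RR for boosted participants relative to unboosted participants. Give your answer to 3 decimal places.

RR = 0.02400 / 0.07400 = 0.324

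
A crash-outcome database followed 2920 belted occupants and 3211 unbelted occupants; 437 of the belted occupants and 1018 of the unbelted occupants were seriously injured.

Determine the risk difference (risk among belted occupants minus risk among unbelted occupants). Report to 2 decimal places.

-0.17

risk, belted occupants = 437/2920 = 0.1497
risk, unbelted occupants = 1018/3211 = 0.3170
risk difference = 0.1497 − 0.3170 = -0.17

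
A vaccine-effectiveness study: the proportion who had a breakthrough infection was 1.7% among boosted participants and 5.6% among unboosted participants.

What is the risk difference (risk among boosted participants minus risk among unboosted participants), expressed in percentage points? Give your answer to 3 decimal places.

risk difference = 0.01700 − 0.05600 = -0.03900 → -3.900 percentage points

-3.900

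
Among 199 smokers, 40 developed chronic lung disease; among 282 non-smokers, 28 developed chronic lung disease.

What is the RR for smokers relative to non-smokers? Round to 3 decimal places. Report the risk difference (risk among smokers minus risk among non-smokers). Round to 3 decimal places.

RR = 2.024; RD = 0.102

risk, smokers = 40/199 = 0.2010
risk, non-smokers = 28/282 = 0.0993
RR = 0.2010 / 0.0993 = 2.024
risk difference = 0.2010 − 0.0993 = 0.102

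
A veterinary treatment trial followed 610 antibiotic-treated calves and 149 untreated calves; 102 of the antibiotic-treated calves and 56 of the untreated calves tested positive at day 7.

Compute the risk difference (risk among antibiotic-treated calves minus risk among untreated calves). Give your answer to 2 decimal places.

risk, antibiotic-treated calves = 102/610 = 0.1672
risk, untreated calves = 56/149 = 0.3758
risk difference = 0.1672 − 0.3758 = -0.21

-0.21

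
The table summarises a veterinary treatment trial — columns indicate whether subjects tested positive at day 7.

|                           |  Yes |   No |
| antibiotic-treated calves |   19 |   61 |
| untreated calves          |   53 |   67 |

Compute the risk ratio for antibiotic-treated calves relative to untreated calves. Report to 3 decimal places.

risk, antibiotic-treated calves = 19/80 = 0.2375
risk, untreated calves = 53/120 = 0.4417
RR = 0.2375 / 0.4417 = 0.538

RR = 0.538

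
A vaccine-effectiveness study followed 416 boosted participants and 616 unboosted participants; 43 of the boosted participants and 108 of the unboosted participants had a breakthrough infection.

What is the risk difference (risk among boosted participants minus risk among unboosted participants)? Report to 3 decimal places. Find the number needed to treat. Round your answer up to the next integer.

RD = -0.072; NNT = 14

risk, boosted participants = 43/416 = 0.1034
risk, unboosted participants = 108/616 = 0.1753
risk difference = 0.1034 − 0.1753 = -0.072
absolute risk difference = 0.071959
1 / 0.071959 = 13.897 → round up → 14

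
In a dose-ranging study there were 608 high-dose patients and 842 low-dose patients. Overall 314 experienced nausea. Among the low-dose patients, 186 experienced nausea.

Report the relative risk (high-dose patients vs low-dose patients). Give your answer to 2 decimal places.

high-dose patients with the outcome: 314 − 186 = 128
high-dose patients without the outcome: 608 − 128 = 480
low-dose patients without the outcome: 842 − 186 = 656
risk, high-dose patients = 128/608 = 0.2105
risk, low-dose patients = 186/842 = 0.2209
RR = 0.2105 / 0.2209 = 0.95

0.95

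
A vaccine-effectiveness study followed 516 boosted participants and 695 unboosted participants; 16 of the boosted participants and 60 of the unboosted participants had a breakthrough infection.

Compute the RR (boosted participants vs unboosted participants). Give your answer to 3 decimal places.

risk, boosted participants = 16/516 = 0.03101
risk, unboosted participants = 60/695 = 0.08633
RR = 0.03101 / 0.08633 = 0.359

0.359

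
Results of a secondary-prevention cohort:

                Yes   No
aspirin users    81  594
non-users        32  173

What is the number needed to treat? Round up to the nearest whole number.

NNT ≈ 28

risk, aspirin users = 81/675 = 0.120000
risk, non-users = 32/205 = 0.156098
absolute risk difference = 0.036098
1 / 0.036098 = 27.702 → round up → 28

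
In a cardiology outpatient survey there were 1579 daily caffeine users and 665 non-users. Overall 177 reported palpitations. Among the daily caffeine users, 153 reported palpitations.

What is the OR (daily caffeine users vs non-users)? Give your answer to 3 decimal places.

OR: 2.866

daily caffeine users without the outcome: 1579 − 153 = 1426
non-users with the outcome: 177 − 153 = 24
non-users without the outcome: 665 − 24 = 641
OR = (153 × 641) / (1426 × 24) = 98073/34224 ≈ 2.866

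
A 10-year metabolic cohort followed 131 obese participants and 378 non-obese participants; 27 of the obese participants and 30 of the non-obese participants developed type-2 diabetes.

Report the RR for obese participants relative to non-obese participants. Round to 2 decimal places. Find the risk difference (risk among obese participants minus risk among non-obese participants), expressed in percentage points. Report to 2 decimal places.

risk, obese participants = 27/131 = 0.2061
risk, non-obese participants = 30/378 = 0.0794
RR = 0.2061 / 0.0794 = 2.60
risk difference = 0.2061 − 0.0794 = 0.1267 → 12.67 percentage points

RR = 2.60; RD = 12.67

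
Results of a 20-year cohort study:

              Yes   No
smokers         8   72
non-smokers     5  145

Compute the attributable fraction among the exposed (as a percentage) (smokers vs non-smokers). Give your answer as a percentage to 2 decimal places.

risk, smokers = 8/80 = 0.10000
risk, non-smokers = 5/150 = 0.03333
AR% = (0.10000 − 0.03333) / 0.10000 = 0.6667 → 66.67%

AR%: 66.67%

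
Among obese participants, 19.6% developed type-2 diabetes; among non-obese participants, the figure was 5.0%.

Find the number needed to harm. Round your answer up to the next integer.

absolute risk difference = 0.146000
1 / 0.146000 = 6.849 → round up → 7

NNH = 7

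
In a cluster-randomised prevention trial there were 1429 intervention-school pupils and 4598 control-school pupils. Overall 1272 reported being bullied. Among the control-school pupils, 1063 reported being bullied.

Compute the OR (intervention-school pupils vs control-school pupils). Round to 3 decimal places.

intervention-school pupils with the outcome: 1272 − 1063 = 209
intervention-school pupils without the outcome: 1429 − 209 = 1220
control-school pupils without the outcome: 4598 − 1063 = 3535
OR = (209 × 3535) / (1220 × 1063) = 738815/1296860 ≈ 0.570

OR = 0.570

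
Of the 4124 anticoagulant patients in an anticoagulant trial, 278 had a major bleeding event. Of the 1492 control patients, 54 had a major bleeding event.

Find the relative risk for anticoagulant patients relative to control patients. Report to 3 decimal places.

RR ≈ 1.863

risk, anticoagulant patients = 278/4124 = 0.06741
risk, control patients = 54/1492 = 0.03619
RR = 0.06741 / 0.03619 = 1.863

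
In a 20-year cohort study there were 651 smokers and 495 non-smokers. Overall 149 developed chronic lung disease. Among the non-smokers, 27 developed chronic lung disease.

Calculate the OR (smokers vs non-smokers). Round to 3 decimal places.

smokers with the outcome: 149 − 27 = 122
smokers without the outcome: 651 − 122 = 529
non-smokers without the outcome: 495 − 27 = 468
OR = (122 × 468) / (529 × 27) = 57096/14283 ≈ 3.997

3.997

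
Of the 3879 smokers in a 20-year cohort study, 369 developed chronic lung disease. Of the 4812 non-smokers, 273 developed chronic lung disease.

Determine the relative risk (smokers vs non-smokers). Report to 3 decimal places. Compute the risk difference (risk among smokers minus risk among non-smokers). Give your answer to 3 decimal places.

risk, smokers = 369/3879 = 0.0951
risk, non-smokers = 273/4812 = 0.0567
RR = 0.0951 / 0.0567 = 1.677
risk difference = 0.0951 − 0.0567 = 0.038

RR = 1.677; RD = 0.038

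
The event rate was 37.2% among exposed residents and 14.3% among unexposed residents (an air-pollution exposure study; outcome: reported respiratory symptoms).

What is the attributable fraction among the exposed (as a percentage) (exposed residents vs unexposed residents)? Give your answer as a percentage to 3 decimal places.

AR% = (0.3720 − 0.1430) / 0.3720 = 0.6156 → 61.559%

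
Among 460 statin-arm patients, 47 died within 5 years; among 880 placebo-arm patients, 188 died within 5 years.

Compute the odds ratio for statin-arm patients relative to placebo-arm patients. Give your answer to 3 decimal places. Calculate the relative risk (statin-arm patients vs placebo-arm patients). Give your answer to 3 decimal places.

OR = 0.419; RR = 0.478

OR = (47 × 692) / (413 × 188) = 32524/77644 ≈ 0.419
risk, statin-arm patients = 47/460 = 0.1022
risk, placebo-arm patients = 188/880 = 0.2136
RR = 0.1022 / 0.2136 = 0.478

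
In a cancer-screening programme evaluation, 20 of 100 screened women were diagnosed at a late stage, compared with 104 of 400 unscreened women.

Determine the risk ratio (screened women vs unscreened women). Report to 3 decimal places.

risk, screened women = 20/100 = 0.2000
risk, unscreened women = 104/400 = 0.2600
RR = 0.2000 / 0.2600 = 0.769

RR ≈ 0.769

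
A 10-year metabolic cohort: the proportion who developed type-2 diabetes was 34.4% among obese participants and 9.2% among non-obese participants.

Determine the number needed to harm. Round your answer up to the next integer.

absolute risk difference = 0.252000
1 / 0.252000 = 3.968 → round up → 4

NNH = 4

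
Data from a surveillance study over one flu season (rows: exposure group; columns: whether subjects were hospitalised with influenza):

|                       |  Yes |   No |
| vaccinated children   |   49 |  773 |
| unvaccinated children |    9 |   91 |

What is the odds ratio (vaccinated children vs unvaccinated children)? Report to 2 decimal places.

OR = (49 × 91) / (773 × 9) = 4459/6957 ≈ 0.64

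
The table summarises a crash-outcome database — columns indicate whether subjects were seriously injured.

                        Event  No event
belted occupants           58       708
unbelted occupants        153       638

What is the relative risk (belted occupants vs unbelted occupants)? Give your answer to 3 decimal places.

RR: 0.391

risk, belted occupants = 58/766 = 0.0757
risk, unbelted occupants = 153/791 = 0.1934
RR = 0.0757 / 0.1934 = 0.391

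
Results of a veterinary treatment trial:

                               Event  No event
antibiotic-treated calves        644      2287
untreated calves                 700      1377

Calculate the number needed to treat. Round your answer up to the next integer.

NNT: 9

risk, antibiotic-treated calves = 644/2931 = 0.219720
risk, untreated calves = 700/2077 = 0.337025
absolute risk difference = 0.117304
1 / 0.117304 = 8.525 → round up → 9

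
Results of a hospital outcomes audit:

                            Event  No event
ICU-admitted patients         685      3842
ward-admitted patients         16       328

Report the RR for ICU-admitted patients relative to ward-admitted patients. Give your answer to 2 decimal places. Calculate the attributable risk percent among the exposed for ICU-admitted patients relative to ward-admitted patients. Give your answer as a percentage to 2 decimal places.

risk, ICU-admitted patients = 685/4527 = 0.15131
risk, ward-admitted patients = 16/344 = 0.04651
RR = 0.15131 / 0.04651 = 3.25
AR% = (0.15131 − 0.04651) / 0.15131 = 0.6926 → 69.26%

RR = 3.25; AR% = 69.26%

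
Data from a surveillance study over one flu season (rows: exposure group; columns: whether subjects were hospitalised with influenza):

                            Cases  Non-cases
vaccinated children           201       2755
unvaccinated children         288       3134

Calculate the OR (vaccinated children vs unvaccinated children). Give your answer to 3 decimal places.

odds, vaccinated children = 201/2755 = 0.0730
odds, unvaccinated children = 288/3134 = 0.0919
OR = 0.0730 / 0.0919 = 0.794

0.794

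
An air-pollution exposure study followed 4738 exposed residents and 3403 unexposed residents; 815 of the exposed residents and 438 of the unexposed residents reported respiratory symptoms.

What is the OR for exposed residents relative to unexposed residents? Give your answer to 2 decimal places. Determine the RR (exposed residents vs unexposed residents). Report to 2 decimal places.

OR = 1.41; RR = 1.34

OR = (815 × 2965) / (3923 × 438) = 2416475/1718274 ≈ 1.41
risk, exposed residents = 815/4738 = 0.1720
risk, unexposed residents = 438/3403 = 0.1287
RR = 0.1720 / 0.1287 = 1.34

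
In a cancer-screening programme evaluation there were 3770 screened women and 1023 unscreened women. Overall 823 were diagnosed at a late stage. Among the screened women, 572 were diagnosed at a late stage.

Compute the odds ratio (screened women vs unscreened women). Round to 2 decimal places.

OR: 0.55

screened women without the outcome: 3770 − 572 = 3198
unscreened women with the outcome: 823 − 572 = 251
unscreened women without the outcome: 1023 − 251 = 772
OR = (572 × 772) / (3198 × 251) = 441584/802698 ≈ 0.55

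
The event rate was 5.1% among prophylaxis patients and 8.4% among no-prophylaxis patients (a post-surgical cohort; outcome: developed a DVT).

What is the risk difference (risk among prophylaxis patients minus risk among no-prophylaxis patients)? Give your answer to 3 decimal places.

risk difference = 0.0510 − 0.0840 = -0.033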